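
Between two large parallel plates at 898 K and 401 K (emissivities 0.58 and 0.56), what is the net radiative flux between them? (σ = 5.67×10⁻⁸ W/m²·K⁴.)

q ≈ 14100 W/m²

For two large parallel gray plates, q = σ(T₁⁴ − T₂⁴) / (1/ε₁ + 1/ε₂ − 1).
1/ε₁ + 1/ε₂ − 1 = 1/0.58 + 1/0.56 − 1 = 2.510.
T₁⁴ − T₂⁴ = 6.50×10^11 − 2.59×10^10 = 6.24×10^11 K⁴.
q = 5.67×10⁻⁸ × 6.24×10^11 / 2.510 = 14100 W/m².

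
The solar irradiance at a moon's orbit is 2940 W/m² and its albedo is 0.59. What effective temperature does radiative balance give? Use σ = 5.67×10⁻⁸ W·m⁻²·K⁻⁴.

Power absorbed = (1−a)S·πR²; power emitted = 4πR²σT⁴. Equating and cancelling πR²:
T = ((1−a)S / 4σ)^(1/4) = (1210 / (4 × 5.67×10⁻⁸))^(1/4) = (5.31×10^9)^(1/4).
T = 270 K.

T ≈ 270 K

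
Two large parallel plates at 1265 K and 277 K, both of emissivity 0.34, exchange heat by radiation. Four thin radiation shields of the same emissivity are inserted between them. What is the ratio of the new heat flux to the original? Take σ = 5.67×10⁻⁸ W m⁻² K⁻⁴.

ratio ≈ 0.200

With N identical shields there are N+1 = 5 gaps in series, each with the same radiative resistance, so the flux falls to 1/(N+1) of its unshielded value.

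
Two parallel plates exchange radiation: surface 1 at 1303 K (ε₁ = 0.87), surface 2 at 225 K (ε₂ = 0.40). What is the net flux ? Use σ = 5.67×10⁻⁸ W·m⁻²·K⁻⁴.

q ≈ 61600 W/m²

For two large parallel gray plates, q = σ(T₁⁴ − T₂⁴) / (1/ε₁ + 1/ε₂ − 1).
1/ε₁ + 1/ε₂ − 1 = 1/0.87 + 1/0.40 − 1 = 2.649.
T₁⁴ − T₂⁴ = 2.88×10^12 − 2.56×10^9 = 2.88×10^12 K⁴.
q = 5.67×10⁻⁸ × 2.88×10^12 / 2.649 = 61600 W/m².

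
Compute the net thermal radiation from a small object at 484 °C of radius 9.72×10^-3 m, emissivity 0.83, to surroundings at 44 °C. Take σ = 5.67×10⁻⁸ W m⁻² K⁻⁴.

Q ≈ 17.8 W

A = 4πr² = 4π × (9.72×10^-3)² = 1.19×10^-3 m².
Convert: 484 °C = 757 K; 44 °C = 317 K.
Q = εσA(T⁴ − T_s⁴). T⁴ − T_s⁴ = (757)⁴ − (317)⁴ = 3.28×10^11 − 1.01×10^10 = 3.18×10^11 K⁴.
Q = 0.83 × 5.67×10⁻⁸ × 1.19×10^-3 × 3.18×10^11 = 17.8 W.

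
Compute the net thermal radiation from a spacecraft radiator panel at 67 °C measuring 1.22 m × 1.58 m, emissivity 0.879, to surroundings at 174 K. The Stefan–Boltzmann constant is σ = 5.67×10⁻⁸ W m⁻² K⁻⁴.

Q ≈ 1200 W

A = 1.22 × 1.58 = 1.93 m².
Convert: 67 °C = 340 K.
Q = εσA(T⁴ − T_s⁴). T⁴ − T_s⁴ = (340)⁴ − (174)⁴ = 1.34×10^10 − 9.17×10^8 = 1.24×10^10 K⁴.
Q = 0.879 × 5.67×10⁻⁸ × 1.93 × 1.24×10^10 = 1200 W.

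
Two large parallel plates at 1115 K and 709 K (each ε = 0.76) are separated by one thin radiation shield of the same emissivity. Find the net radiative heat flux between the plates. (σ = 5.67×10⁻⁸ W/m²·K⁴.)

Each of the 2 gaps contributes resistance (2/ε − 1) = 2/0.76 − 1 = 1.632; total = 3.263.
q = σ(T₁⁴ − T₂⁴) / 3.263 = 5.67×10⁻⁸ × 1.29×10^12 / 3.263 = 22500 W/m².

q ≈ 22500 W/m²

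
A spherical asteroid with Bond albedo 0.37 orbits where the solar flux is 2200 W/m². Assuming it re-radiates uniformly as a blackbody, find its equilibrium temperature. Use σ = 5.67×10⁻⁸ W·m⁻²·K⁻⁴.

T ≈ 280 K

Power absorbed = (1−a)S·πR²; power emitted = 4πR²σT⁴. Equating and cancelling πR²:
T = ((1−a)S / 4σ)^(1/4) = (1390 / (4 × 5.67×10⁻⁸))^(1/4) = (6.11×10^9)^(1/4).
T = 280 K.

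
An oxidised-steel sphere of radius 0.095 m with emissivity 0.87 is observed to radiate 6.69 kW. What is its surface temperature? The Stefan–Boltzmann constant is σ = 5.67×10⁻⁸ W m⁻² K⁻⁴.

T ≈ 1050 K

A = 4πr² = 4π × (0.095)² = 0.113 m².
From P = εσAT⁴, T = (P / εσA)^(1/4) = (6690 / (0.87 × 5.67×10⁻⁸ × 0.113))^(1/4).
T = (1.20×10^12)^(1/4) = 1050 K.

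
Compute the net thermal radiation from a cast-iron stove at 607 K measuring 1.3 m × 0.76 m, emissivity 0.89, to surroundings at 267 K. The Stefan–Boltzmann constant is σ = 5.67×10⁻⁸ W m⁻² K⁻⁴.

A = 1.3 × 0.76 = 0.988 m².
Q = εσA(T⁴ − T_s⁴). T⁴ − T_s⁴ = (607)⁴ − (267)⁴ = 1.36×10^11 − 5.08×10^9 = 1.31×10^11 K⁴.
Q = 0.89 × 5.67×10⁻⁸ × 0.988 × 1.31×10^11 = 6510 W.

Q ≈ 6510 W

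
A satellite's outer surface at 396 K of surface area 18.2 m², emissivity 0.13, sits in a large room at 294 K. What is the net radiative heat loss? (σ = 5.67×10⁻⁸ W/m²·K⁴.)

Q = εσA(T⁴ − T_s⁴). T⁴ − T_s⁴ = (396)⁴ − (294)⁴ = 2.46×10^10 − 7.47×10^9 = 1.71×10^10 K⁴.
Q = 0.13 × 5.67×10⁻⁸ × 18.2 × 1.71×10^10 = 2300 W.

Q ≈ 2300 W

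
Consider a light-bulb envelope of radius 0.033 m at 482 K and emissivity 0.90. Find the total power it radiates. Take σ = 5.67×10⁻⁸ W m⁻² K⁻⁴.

P ≈ 37.7 W

A = 4πr² = 4π × (0.033)² = 0.0137 m².
Stefan–Boltzmann: P = εσAT⁴ = 0.90 × 5.67×10⁻⁸ × 0.0137 × (482)⁴ = 0.90 × 5.67×10⁻⁸ × 0.0137 × 5.40×10^10.
P = 37.7 W.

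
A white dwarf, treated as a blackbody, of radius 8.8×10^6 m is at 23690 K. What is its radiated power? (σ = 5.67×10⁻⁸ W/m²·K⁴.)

A = 4πr² = 4π × (8.8×10^6)² = 9.73×10^14 m².
P = σAT⁴ = 5.67×10⁻⁸ × 9.73×10^14 × (23690)⁴ = 5.67×10⁻⁸ × 9.73×10^14 × 3.15×10^17.
P = 1.74×10^25 W.

P ≈ 1.74×10^25 W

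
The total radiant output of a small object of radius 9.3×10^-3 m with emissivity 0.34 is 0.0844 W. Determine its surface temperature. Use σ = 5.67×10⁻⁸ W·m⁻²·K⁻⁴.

T ≈ 252 K

A = 4πr² = 4π × (9.3×10^-3)² = 1.09×10^-3 m².
From P = εσAT⁴, T = (P / εσA)^(1/4) = (0.0844 / (0.34 × 5.67×10⁻⁸ × 1.09×10^-3))^(1/4).
T = (4.03×10^9)^(1/4) = 252 K.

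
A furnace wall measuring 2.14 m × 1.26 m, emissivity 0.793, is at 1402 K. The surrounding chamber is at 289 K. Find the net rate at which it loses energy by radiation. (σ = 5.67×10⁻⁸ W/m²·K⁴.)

A = 2.14 × 1.26 = 2.70 m².
Q = εσA(T⁴ − T_s⁴). T⁴ − T_s⁴ = (1402)⁴ − (289)⁴ = 3.86×10^12 − 6.98×10^9 = 3.86×10^12 K⁴.
Q = 0.793 × 5.67×10⁻⁸ × 2.70 × 3.86×10^12 = 4.68×10^5 W.

Q ≈ 4.68×10^5 W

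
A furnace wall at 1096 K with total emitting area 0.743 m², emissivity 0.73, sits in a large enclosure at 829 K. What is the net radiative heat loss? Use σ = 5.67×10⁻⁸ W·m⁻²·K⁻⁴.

Q ≈ 29800 W

Q = εσA(T⁴ − T_s⁴). T⁴ − T_s⁴ = (1096)⁴ − (829)⁴ = 1.44×10^12 − 4.72×10^11 = 9.71×10^11 K⁴.
Q = 0.73 × 5.67×10⁻⁸ × 0.743 × 9.71×10^11 = 29800 W.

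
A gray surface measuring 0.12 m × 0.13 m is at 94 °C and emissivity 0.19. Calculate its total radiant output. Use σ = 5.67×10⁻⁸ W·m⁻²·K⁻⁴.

P ≈ 3.05 W

A = 0.12 × 0.13 = 0.0156 m².
94 °C = 367 K.
P = εσAT⁴ = 0.19 × 5.67×10⁻⁸ × 0.0156 × (367)⁴ = 0.19 × 5.67×10⁻⁸ × 0.0156 × 1.81×10^10.
P = 3.05 W.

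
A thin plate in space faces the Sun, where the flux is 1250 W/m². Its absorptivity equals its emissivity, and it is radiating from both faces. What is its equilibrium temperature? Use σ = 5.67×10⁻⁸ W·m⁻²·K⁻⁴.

Absorbed flux αS = emitted flux 2εσT⁴ per unit area; with α = ε this gives T = (S/2σ)^(1/4).
T = (1250 / (2 × 5.67×10⁻⁸))^(1/4) = (1.10×10^10)^(1/4).
T = 324 K.

T ≈ 324 K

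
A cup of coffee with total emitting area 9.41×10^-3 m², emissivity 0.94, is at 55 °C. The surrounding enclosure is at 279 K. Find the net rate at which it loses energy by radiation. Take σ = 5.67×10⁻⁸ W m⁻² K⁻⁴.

Q ≈ 2.77 W

Convert: 55 °C = 328 K.
Q = εσA(T⁴ − T_s⁴). T⁴ − T_s⁴ = (328)⁴ − (279)⁴ = 1.16×10^10 − 6.06×10^9 = 5.52×10^9 K⁴.
Q = 0.94 × 5.67×10⁻⁸ × 9.41×10^-3 × 5.52×10^9 = 2.77 W.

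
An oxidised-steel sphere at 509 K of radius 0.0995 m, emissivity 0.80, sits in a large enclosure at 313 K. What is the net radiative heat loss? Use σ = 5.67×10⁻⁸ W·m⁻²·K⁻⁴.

Q ≈ 325 W

A = 4πr² = 4π × (0.0995)² = 0.124 m².
Q = εσA(T⁴ − T_s⁴). T⁴ − T_s⁴ = (509)⁴ − (313)⁴ = 6.71×10^10 − 9.60×10^9 = 5.75×10^10 K⁴.
Q = 0.80 × 5.67×10⁻⁸ × 0.124 × 5.75×10^10 = 325 W.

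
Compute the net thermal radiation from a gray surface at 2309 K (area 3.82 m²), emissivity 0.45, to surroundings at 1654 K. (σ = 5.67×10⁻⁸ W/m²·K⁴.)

Q ≈ 2.04×10^6 W

Q = εσA(T⁴ − T_s⁴). T⁴ − T_s⁴ = (2309)⁴ − (1654)⁴ = 2.84×10^13 − 7.48×10^12 = 2.09×10^13 K⁴.
Q = 0.45 × 5.67×10⁻⁸ × 3.82 × 2.09×10^13 = 2.04×10^6 W.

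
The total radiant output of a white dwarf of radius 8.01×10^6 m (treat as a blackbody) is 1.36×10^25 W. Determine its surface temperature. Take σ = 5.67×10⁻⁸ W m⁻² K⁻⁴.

T ≈ 23400 K

A = 4πr² = 4π × (8.01×10^6)² = 8.06×10^14 m².
From P = σAT⁴, T = (P / σA)^(1/4) = (1.36×10^25 / (5.67×10⁻⁸ × 8.06×10^14))^(1/4).
T = (2.97×10^17)^(1/4) = 23400 K.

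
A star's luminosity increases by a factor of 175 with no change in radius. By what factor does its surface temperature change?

factor ≈ 3.64

P ∝ T⁴ ⇒ T ∝ P^(1/4), so T scales by (175)^(1/4) = 3.64.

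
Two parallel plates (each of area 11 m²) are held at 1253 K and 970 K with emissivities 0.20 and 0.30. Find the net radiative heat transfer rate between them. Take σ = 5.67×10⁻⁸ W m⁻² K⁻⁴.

For two large parallel gray plates, q = σ(T₁⁴ − T₂⁴) / (1/ε₁ + 1/ε₂ − 1).
1/ε₁ + 1/ε₂ − 1 = 1/0.20 + 1/0.30 − 1 = 7.333.
T₁⁴ − T₂⁴ = 2.46×10^12 − 8.85×10^11 = 1.58×10^12 K⁴.
q = 5.67×10⁻⁸ × 1.58×10^12 / 7.333 = 12200 W/m².
Q = q·A = 12200 × 11 = 1.34×10^5 W.

Q ≈ 1.34×10^5 W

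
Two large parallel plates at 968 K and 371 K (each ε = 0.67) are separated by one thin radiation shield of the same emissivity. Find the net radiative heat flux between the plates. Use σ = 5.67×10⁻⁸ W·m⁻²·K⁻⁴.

Each of the 2 gaps contributes resistance (2/ε − 1) = 2/0.67 − 1 = 1.985; total = 3.970.
q = σ(T₁⁴ − T₂⁴) / 3.970 = 5.67×10⁻⁸ × 8.59×10^11 / 3.970 = 12300 W/m².

q ≈ 12300 W/m²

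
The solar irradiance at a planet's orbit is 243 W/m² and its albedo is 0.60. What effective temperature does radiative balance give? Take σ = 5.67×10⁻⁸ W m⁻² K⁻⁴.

Power absorbed = (1−a)S·πR²; power emitted = 4πR²σT⁴. Equating and cancelling πR²:
T = ((1−a)S / 4σ)^(1/4) = (97.2 / (4 × 5.67×10⁻⁸))^(1/4) = (4.29×10^8)^(1/4).
T = 144 K.

T ≈ 144 K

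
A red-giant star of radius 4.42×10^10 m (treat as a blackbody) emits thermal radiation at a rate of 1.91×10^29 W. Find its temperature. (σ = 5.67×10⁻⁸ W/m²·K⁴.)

T ≈ 3420 K

A = 4πr² = 4π × (4.42×10^10)² = 2.46×10^22 m².
From P = σAT⁴, T = (P / σA)^(1/4) = (1.91×10^29 / (5.67×10⁻⁸ × 2.46×10^22))^(1/4).
T = (1.37×10^14)^(1/4) = 3420 K.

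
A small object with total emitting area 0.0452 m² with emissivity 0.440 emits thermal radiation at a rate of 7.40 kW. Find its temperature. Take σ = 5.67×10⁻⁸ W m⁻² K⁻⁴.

From P = εσAT⁴, T = (P / εσA)^(1/4) = (7400 / (0.440 × 5.67×10⁻⁸ × 0.0452))^(1/4).
T = (6.56×10^12)^(1/4) = 1600 K.

T ≈ 1600 K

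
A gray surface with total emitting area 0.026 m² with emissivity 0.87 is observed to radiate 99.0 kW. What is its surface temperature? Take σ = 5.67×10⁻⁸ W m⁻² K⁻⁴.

From P = εσAT⁴, T = (P / εσA)^(1/4) = (99000 / (0.87 × 5.67×10⁻⁸ × 0.0260))^(1/4).
T = (7.72×10^13)^(1/4) = 2960 K.

T ≈ 2960 K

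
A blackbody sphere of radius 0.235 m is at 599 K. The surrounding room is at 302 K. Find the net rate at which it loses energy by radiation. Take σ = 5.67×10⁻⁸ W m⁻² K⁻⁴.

A = 4πr² = 4π × (0.235)² = 0.694 m².
Q = σA(T⁴ − T_s⁴). T⁴ − T_s⁴ = (599)⁴ − (302)⁴ = 1.29×10^11 − 8.32×10^9 = 1.20×10^11 K⁴.
Q = 5.67×10⁻⁸ × 0.694 × 1.20×10^11 = 4740 W.

Q ≈ 4740 W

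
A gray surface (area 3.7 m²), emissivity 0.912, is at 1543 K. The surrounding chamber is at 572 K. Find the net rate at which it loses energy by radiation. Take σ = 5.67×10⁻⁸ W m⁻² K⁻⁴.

Q = εσA(T⁴ − T_s⁴). T⁴ − T_s⁴ = (1543)⁴ − (572)⁴ = 5.67×10^12 − 1.07×10^11 = 5.56×10^12 K⁴.
Q = 0.912 × 5.67×10⁻⁸ × 3.70 × 5.56×10^12 = 1.06×10^6 W.

Q ≈ 1.06×10^6 W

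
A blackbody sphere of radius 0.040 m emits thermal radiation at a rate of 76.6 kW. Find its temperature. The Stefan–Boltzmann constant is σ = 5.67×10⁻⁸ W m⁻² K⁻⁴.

T ≈ 2860 K

A = 4πr² = 4π × (0.040)² = 0.0201 m².
From P = σAT⁴, T = (P / σA)^(1/4) = (76600 / (5.67×10⁻⁸ × 0.0201))^(1/4).
T = (6.72×10^13)^(1/4) = 2860 K.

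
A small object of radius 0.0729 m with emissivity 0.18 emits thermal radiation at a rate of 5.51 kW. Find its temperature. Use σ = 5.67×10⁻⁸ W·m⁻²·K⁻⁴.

T ≈ 1690 K

A = 4πr² = 4π × (0.0729)² = 0.0668 m².
From P = εσAT⁴, T = (P / εσA)^(1/4) = (5510 / (0.18 × 5.67×10⁻⁸ × 0.0668))^(1/4).
T = (8.08×10^12)^(1/4) = 1690 K.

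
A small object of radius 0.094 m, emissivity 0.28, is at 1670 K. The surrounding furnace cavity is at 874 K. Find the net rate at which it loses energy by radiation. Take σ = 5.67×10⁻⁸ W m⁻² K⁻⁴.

Q ≈ 12700 W

A = 4πr² = 4π × (0.094)² = 0.111 m².
Q = εσA(T⁴ − T_s⁴). T⁴ − T_s⁴ = (1670)⁴ − (874)⁴ = 7.78×10^12 − 5.84×10^11 = 7.19×10^12 K⁴.
Q = 0.28 × 5.67×10⁻⁸ × 0.111 × 7.19×10^12 = 12700 W.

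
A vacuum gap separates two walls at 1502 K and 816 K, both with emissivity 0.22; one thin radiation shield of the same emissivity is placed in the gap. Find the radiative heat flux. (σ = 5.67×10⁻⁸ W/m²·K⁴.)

Each of the 2 gaps contributes resistance (2/ε − 1) = 2/0.22 − 1 = 8.091; total = 16.18.
q = σ(T₁⁴ − T₂⁴) / 16.18 = 5.67×10⁻⁸ × 4.65×10^12 / 16.18 = 16300 W/m².

q ≈ 16300 W/m²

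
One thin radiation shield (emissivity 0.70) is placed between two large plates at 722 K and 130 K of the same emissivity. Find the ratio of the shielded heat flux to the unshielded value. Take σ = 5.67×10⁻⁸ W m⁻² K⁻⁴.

ratio ≈ 0.500

With N identical shields there are N+1 = 2 gaps in series, each with the same radiative resistance, so the flux falls to 1/(N+1) of its unshielded value.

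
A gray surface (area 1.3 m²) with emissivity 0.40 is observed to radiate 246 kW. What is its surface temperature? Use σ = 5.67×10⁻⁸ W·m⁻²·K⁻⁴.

T ≈ 1700 K

From P = εσAT⁴, T = (P / εσA)^(1/4) = (2.46×10^5 / (0.40 × 5.67×10⁻⁸ × 1.30))^(1/4).
T = (8.34×10^12)^(1/4) = 1700 K.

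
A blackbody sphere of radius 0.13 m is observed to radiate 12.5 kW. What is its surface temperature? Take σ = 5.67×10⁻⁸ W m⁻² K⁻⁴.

T ≈ 1010 K

A = 4πr² = 4π × (0.13)² = 0.212 m².
From P = σAT⁴, T = (P / σA)^(1/4) = (12500 / (5.67×10⁻⁸ × 0.212))^(1/4).
T = (1.04×10^12)^(1/4) = 1010 K.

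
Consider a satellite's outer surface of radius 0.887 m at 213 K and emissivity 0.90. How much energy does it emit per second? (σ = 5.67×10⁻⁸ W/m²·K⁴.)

A = 4πr² = 4π × (0.887)² = 9.89 m².
Stefan–Boltzmann: P = εσAT⁴ = 0.90 × 5.67×10⁻⁸ × 9.89 × (213)⁴ = 0.90 × 5.67×10⁻⁸ × 9.89 × 2.06×10^9.
P = 1040 W.

P ≈ 1040 W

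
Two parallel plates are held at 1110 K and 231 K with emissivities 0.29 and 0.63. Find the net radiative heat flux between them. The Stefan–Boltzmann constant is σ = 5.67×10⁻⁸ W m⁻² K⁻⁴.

q ≈ 21300 W/m²

For two large parallel gray plates, q = σ(T₁⁴ − T₂⁴) / (1/ε₁ + 1/ε₂ − 1).
1/ε₁ + 1/ε₂ − 1 = 1/0.29 + 1/0.63 − 1 = 4.036.
T₁⁴ − T₂⁴ = 1.52×10^12 − 2.85×10^9 = 1.52×10^12 K⁴.
q = 5.67×10⁻⁸ × 1.52×10^12 / 4.036 = 21300 W/m².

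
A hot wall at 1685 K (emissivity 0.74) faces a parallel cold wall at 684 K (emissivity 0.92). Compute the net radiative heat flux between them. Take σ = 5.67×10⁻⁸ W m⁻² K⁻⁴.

For two large parallel gray plates, q = σ(T₁⁴ − T₂⁴) / (1/ε₁ + 1/ε₂ − 1).
1/ε₁ + 1/ε₂ − 1 = 1/0.74 + 1/0.92 − 1 = 1.438.
T₁⁴ − T₂⁴ = 8.06×10^12 − 2.19×10^11 = 7.84×10^12 K⁴.
q = 5.67×10⁻⁸ × 7.84×10^12 / 1.438 = 3.09×10^5 W/m².

q ≈ 3.09×10^5 W/m²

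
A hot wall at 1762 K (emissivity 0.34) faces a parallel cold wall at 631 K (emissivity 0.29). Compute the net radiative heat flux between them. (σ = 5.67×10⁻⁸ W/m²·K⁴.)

q ≈ 99700 W/m²

For two large parallel gray plates, q = σ(T₁⁴ − T₂⁴) / (1/ε₁ + 1/ε₂ − 1).
1/ε₁ + 1/ε₂ − 1 = 1/0.34 + 1/0.29 − 1 = 5.389.
T₁⁴ − T₂⁴ = 9.64×10^12 − 1.59×10^11 = 9.48×10^12 K⁴.
q = 5.67×10⁻⁸ × 9.48×10^12 / 5.389 = 99700 W/m².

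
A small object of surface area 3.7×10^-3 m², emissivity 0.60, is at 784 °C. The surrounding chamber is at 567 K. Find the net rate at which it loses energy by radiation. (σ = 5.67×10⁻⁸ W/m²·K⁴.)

Q ≈ 144 W

Convert: 784 °C = 1057 K.
Q = εσA(T⁴ − T_s⁴). T⁴ − T_s⁴ = (1057)⁴ − (567)⁴ = 1.25×10^12 − 1.03×10^11 = 1.14×10^12 K⁴.
Q = 0.60 × 5.67×10⁻⁸ × 3.70×10^-3 × 1.14×10^12 = 144 W.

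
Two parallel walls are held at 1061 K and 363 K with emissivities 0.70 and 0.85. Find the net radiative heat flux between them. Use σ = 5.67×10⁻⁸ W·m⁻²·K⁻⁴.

For two large parallel gray plates, q = σ(T₁⁴ − T₂⁴) / (1/ε₁ + 1/ε₂ − 1).
1/ε₁ + 1/ε₂ − 1 = 1/0.70 + 1/0.85 − 1 = 1.605.
T₁⁴ − T₂⁴ = 1.27×10^12 − 1.74×10^10 = 1.25×10^12 K⁴.
q = 5.67×10⁻⁸ × 1.25×10^12 / 1.605 = 44200 W/m².

q ≈ 44200 W/m²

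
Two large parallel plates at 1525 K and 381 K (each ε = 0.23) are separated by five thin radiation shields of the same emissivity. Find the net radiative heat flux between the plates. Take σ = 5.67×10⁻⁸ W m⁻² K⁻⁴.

Each of the 6 gaps contributes resistance (2/ε − 1) = 2/0.23 − 1 = 7.696; total = 46.17.
q = σ(T₁⁴ − T₂⁴) / 46.17 = 5.67×10⁻⁸ × 5.39×10^12 / 46.17 = 6620 W/m².

q ≈ 6620 W/m²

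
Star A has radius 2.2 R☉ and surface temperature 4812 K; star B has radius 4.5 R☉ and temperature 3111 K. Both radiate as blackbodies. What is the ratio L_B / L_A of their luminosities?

L = 4πR²σT⁴ ∝ R²T⁴, so L_B/L_A = (4.5/2.2)² × (3111/4812)⁴ = 4.18 × 0.175 = 0.731.

L_B/L_A ≈ 0.731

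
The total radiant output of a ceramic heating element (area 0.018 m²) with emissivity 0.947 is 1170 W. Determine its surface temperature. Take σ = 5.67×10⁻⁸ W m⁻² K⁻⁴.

From P = εσAT⁴, T = (P / εσA)^(1/4) = (1170 / (0.947 × 5.67×10⁻⁸ × 0.0180))^(1/4).
T = (1.21×10^12)^(1/4) = 1050 K.

T ≈ 1050 K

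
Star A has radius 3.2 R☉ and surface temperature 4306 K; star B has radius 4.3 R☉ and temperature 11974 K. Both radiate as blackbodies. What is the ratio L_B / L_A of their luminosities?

L_B/L_A ≈ 108

L = 4πR²σT⁴ ∝ R²T⁴, so L_B/L_A = (4.3/3.2)² × (11974/4306)⁴ = 1.81 × 59.8 = 108.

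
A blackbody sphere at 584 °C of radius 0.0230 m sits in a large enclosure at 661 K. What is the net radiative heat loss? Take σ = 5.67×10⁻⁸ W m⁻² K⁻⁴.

A = 4πr² = 4π × (0.0230)² = 6.65×10^-3 m².
Convert: 584 °C = 857 K.
Q = σA(T⁴ − T_s⁴). T⁴ − T_s⁴ = (857)⁴ − (661)⁴ = 5.39×10^11 − 1.91×10^11 = 3.49×10^11 K⁴.
Q = 5.67×10⁻⁸ × 6.65×10^-3 × 3.49×10^11 = 131 W.

Q ≈ 131 W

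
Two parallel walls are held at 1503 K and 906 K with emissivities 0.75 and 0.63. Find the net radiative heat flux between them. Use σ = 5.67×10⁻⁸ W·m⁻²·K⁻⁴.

For two large parallel gray plates, q = σ(T₁⁴ − T₂⁴) / (1/ε₁ + 1/ε₂ − 1).
1/ε₁ + 1/ε₂ − 1 = 1/0.75 + 1/0.63 − 1 = 1.921.
T₁⁴ − T₂⁴ = 5.10×10^12 − 6.74×10^11 = 4.43×10^12 K⁴.
q = 5.67×10⁻⁸ × 4.43×10^12 / 1.921 = 1.31×10^5 W/m².

q ≈ 1.31×10^5 W/m²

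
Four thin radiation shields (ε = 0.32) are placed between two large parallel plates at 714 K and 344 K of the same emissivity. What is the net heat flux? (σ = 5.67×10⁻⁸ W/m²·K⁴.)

q ≈ 531 W/m²

Each of the 5 gaps contributes resistance (2/ε − 1) = 2/0.32 − 1 = 5.250; total = 26.25.
q = σ(T₁⁴ − T₂⁴) / 26.25 = 5.67×10⁻⁸ × 2.46×10^11 / 26.25 = 531 W/m².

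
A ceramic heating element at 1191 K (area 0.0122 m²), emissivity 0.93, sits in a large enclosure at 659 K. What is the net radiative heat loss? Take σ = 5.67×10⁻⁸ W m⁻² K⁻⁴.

Q = εσA(T⁴ − T_s⁴). T⁴ − T_s⁴ = (1191)⁴ − (659)⁴ = 2.01×10^12 − 1.89×10^11 = 1.82×10^12 K⁴.
Q = 0.93 × 5.67×10⁻⁸ × 0.0122 × 1.82×10^12 = 1170 W.

Q ≈ 1170 W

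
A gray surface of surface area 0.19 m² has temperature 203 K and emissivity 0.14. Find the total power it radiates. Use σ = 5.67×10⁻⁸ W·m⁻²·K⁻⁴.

Stefan–Boltzmann: P = εσAT⁴ = 0.14 × 5.67×10⁻⁸ × 0.190 × (203)⁴ = 0.14 × 5.67×10⁻⁸ × 0.190 × 1.70×10^9.
P = 2.56 W.

P ≈ 2.56 W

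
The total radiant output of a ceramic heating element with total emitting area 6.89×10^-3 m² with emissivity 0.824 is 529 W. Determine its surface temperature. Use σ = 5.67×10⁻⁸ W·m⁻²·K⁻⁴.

T ≈ 1130 K

From P = εσAT⁴, T = (P / εσA)^(1/4) = (529 / (0.824 × 5.67×10⁻⁸ × 6.89×10^-3))^(1/4).
T = (1.64×10^12)^(1/4) = 1130 K.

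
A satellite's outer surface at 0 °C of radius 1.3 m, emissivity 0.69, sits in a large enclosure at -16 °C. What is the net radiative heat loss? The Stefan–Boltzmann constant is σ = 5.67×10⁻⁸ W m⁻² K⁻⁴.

A = 4πr² = 4π × (1.3)² = 21.2 m².
Convert: 0 °C = 273 K; -16 °C = 257 K.
Q = εσA(T⁴ − T_s⁴). T⁴ − T_s⁴ = (273)⁴ − (257)⁴ = 5.55×10^9 − 4.36×10^9 = 1.19×10^9 K⁴.
Q = 0.69 × 5.67×10⁻⁸ × 21.2 × 1.19×10^9 = 990 W.

Q ≈ 990 W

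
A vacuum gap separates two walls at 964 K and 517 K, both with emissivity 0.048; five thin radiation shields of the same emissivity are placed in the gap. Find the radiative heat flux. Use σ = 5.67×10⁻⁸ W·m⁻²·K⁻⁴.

Each of the 6 gaps contributes resistance (2/ε − 1) = 2/0.048 − 1 = 40.67; total = 244.0.
q = σ(T₁⁴ − T₂⁴) / 244.0 = 5.67×10⁻⁸ × 7.92×10^11 / 244.0 = 184 W/m².

q ≈ 184 W/m²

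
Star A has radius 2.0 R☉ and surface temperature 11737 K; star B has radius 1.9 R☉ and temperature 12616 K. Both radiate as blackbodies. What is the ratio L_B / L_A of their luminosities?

L_B/L_A ≈ 1.20

L = 4πR²σT⁴ ∝ R²T⁴, so L_B/L_A = (1.9/2.0)² × (12616/11737)⁴ = 0.902 × 1.33 = 1.20.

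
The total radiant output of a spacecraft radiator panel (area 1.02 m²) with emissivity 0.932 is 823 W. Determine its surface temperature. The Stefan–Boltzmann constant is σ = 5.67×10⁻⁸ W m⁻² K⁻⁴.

T ≈ 352 K

From P = εσAT⁴, T = (P / εσA)^(1/4) = (823 / (0.932 × 5.67×10⁻⁸ × 1.02))^(1/4).
T = (1.53×10^10)^(1/4) = 352 K.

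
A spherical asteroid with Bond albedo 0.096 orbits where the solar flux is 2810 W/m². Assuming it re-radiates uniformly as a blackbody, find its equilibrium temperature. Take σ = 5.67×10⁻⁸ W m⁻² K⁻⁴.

Power absorbed = (1−a)S·πR²; power emitted = 4πR²σT⁴. Equating and cancelling πR²:
T = ((1−a)S / 4σ)^(1/4) = (2540 / (4 × 5.67×10⁻⁸))^(1/4) = (1.12×10^10)^(1/4).
T = 325 K.

T ≈ 325 K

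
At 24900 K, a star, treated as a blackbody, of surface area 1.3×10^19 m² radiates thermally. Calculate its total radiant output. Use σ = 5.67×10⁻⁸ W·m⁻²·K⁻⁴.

P = σAT⁴ = 5.67×10⁻⁸ × 1.30×10^19 × (24900)⁴ = 5.67×10⁻⁸ × 1.30×10^19 × 3.84×10^17.
P = 2.83×10^29 W.

P ≈ 2.83×10^29 W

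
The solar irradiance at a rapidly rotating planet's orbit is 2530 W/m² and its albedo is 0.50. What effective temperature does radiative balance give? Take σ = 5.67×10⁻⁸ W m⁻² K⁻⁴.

Power absorbed = (1−a)S·πR²; power emitted = 4πR²σT⁴. Equating and cancelling πR²:
T = ((1−a)S / 4σ)^(1/4) = (1260 / (4 × 5.67×10⁻⁸))^(1/4) = (5.58×10^9)^(1/4).
T = 273 K.

T ≈ 273 K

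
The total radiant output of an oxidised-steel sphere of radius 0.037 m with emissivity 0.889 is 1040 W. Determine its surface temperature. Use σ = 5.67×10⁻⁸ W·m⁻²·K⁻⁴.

A = 4πr² = 4π × (0.037)² = 0.0172 m².
From P = εσAT⁴, T = (P / εσA)^(1/4) = (1040 / (0.889 × 5.67×10⁻⁸ × 0.0172))^(1/4).
T = (1.20×10^12)^(1/4) = 1050 K.

T ≈ 1050 K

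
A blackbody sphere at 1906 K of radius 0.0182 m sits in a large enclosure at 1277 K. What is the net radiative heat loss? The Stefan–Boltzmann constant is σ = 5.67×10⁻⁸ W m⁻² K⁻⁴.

Q ≈ 2490 W

A = 4πr² = 4π × (0.0182)² = 4.16×10^-3 m².
Q = σA(T⁴ − T_s⁴). T⁴ − T_s⁴ = (1906)⁴ − (1277)⁴ = 1.32×10^13 − 2.66×10^12 = 1.05×10^13 K⁴.
Q = 5.67×10⁻⁸ × 4.16×10^-3 × 1.05×10^13 = 2490 W.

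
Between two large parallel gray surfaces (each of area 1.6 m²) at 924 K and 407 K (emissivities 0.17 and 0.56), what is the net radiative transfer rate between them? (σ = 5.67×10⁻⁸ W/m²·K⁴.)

Q ≈ 9540 W

For two large parallel gray plates, q = σ(T₁⁴ − T₂⁴) / (1/ε₁ + 1/ε₂ − 1).
1/ε₁ + 1/ε₂ − 1 = 1/0.17 + 1/0.56 − 1 = 6.668.
T₁⁴ − T₂⁴ = 7.29×10^11 − 2.74×10^10 = 7.01×10^11 K⁴.
q = 5.67×10⁻⁸ × 7.01×10^11 / 6.668 = 5960 W/m².
Q = q·A = 5960 × 1.6 = 9540 W.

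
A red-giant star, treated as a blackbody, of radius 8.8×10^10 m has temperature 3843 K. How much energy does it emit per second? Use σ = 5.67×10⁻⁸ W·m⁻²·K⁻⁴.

P ≈ 1.20×10^30 W

A = 4πr² = 4π × (8.8×10^10)² = 9.73×10^22 m².
P = σAT⁴ = 5.67×10⁻⁸ × 9.73×10^22 × (3843)⁴ = 5.67×10⁻⁸ × 9.73×10^22 × 2.18×10^14.
P = 1.20×10^30 W.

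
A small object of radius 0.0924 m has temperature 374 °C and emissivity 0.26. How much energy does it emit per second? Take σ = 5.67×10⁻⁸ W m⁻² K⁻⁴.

P ≈ 277 W

A = 4πr² = 4π × (0.0924)² = 0.107 m².
374 °C = 647 K.
P = εσAT⁴ = 0.26 × 5.67×10⁻⁸ × 0.107 × (647)⁴ = 0.26 × 5.67×10⁻⁸ × 0.107 × 1.75×10^11.
P = 277 W.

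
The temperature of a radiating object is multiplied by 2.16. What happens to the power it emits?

P ∝ T⁴, so the power scales as (2.16)⁴ = 21.8.

factor ≈ 21.8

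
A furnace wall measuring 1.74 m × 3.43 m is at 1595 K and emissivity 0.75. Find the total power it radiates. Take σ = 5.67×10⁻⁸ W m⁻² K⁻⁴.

P ≈ 1.64×10^6 W

A = 1.74 × 3.43 = 5.97 m².
Stefan–Boltzmann: P = εσAT⁴ = 0.75 × 5.67×10⁻⁸ × 5.97 × (1595)⁴ = 0.75 × 5.67×10⁻⁸ × 5.97 × 6.47×10^12.
P = 1.64×10^6 W.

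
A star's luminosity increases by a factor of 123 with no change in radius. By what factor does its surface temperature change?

P ∝ T⁴ ⇒ T ∝ P^(1/4), so T scales by (123)^(1/4) = 3.33.

factor ≈ 3.33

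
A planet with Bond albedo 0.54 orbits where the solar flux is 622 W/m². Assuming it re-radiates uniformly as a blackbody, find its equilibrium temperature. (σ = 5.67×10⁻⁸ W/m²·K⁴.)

T ≈ 188 K

Power absorbed = (1−a)S·πR²; power emitted = 4πR²σT⁴. Equating and cancelling πR²:
T = ((1−a)S / 4σ)^(1/4) = (286 / (4 × 5.67×10⁻⁸))^(1/4) = (1.26×10^9)^(1/4).
T = 188 K.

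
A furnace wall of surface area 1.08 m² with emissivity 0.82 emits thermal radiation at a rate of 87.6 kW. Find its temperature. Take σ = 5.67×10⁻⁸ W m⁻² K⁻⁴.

T ≈ 1150 K

From P = εσAT⁴, T = (P / εσA)^(1/4) = (87600 / (0.82 × 5.67×10⁻⁸ × 1.08))^(1/4).
T = (1.74×10^12)^(1/4) = 1150 K.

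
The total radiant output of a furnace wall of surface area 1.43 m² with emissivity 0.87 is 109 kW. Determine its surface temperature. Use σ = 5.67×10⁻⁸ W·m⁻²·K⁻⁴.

From P = εσAT⁴, T = (P / εσA)^(1/4) = (1.09×10^5 / (0.87 × 5.67×10⁻⁸ × 1.43))^(1/4).
T = (1.55×10^12)^(1/4) = 1110 K.

T ≈ 1110 K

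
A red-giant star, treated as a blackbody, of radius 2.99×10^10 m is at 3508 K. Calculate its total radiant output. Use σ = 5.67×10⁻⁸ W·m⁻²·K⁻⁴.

P ≈ 9.65×10^28 W

A = 4πr² = 4π × (2.99×10^10)² = 1.12×10^22 m².
P = σAT⁴ = 5.67×10⁻⁸ × 1.12×10^22 × (3508)⁴ = 5.67×10⁻⁸ × 1.12×10^22 × 1.51×10^14.
P = 9.65×10^28 W.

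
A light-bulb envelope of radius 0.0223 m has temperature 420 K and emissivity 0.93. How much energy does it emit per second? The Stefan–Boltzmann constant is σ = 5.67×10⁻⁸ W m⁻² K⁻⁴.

P ≈ 10.3 W

A = 4πr² = 4π × (0.0223)² = 6.25×10^-3 m².
Stefan–Boltzmann: P = εσAT⁴ = 0.93 × 5.67×10⁻⁸ × 6.25×10^-3 × (420)⁴ = 0.93 × 5.67×10⁻⁸ × 6.25×10^-3 × 3.11×10^10.
P = 10.3 W.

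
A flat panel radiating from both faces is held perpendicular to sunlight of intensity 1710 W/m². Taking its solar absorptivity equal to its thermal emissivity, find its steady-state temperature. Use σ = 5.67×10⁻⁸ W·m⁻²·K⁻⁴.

Absorbed flux αS = emitted flux 2εσT⁴ per unit area; with α = ε this gives T = (S/2σ)^(1/4).
T = (1710 / (2 × 5.67×10⁻⁸))^(1/4) = (1.51×10^10)^(1/4).
T = 350 K.

T ≈ 350 K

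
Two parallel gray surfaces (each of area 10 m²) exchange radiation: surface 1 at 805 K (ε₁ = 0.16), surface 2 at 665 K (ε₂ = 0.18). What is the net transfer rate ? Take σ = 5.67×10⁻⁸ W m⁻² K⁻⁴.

Q ≈ 11800 W

For two large parallel gray plates, q = σ(T₁⁴ − T₂⁴) / (1/ε₁ + 1/ε₂ − 1).
1/ε₁ + 1/ε₂ − 1 = 1/0.16 + 1/0.18 − 1 = 10.81.
T₁⁴ − T₂⁴ = 4.20×10^11 − 1.96×10^11 = 2.24×10^11 K⁴.
q = 5.67×10⁻⁸ × 2.24×10^11 / 10.81 = 1180 W/m².
Q = q·A = 1180 × 10 = 11800 W.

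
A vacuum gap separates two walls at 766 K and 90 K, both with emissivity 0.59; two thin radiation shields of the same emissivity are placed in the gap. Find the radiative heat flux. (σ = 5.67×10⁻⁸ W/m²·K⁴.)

q ≈ 2720 W/m²

Each of the 3 gaps contributes resistance (2/ε − 1) = 2/0.59 − 1 = 2.390; total = 7.169.
q = σ(T₁⁴ − T₂⁴) / 7.169 = 5.67×10⁻⁸ × 3.44×10^11 / 7.169 = 2720 W/m².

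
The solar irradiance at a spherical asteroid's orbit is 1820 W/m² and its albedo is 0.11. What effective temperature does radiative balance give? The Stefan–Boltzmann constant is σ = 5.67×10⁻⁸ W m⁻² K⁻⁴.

Power absorbed = (1−a)S·πR²; power emitted = 4πR²σT⁴. Equating and cancelling πR²:
T = ((1−a)S / 4σ)^(1/4) = (1620 / (4 × 5.67×10⁻⁸))^(1/4) = (7.14×10^9)^(1/4).
T = 291 K.

T ≈ 291 K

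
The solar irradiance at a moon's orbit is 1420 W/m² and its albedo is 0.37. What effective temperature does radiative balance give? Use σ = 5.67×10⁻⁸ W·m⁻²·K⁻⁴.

T ≈ 251 K

Power absorbed = (1−a)S·πR²; power emitted = 4πR²σT⁴. Equating and cancelling πR²:
T = ((1−a)S / 4σ)^(1/4) = (895 / (4 × 5.67×10⁻⁸))^(1/4) = (3.94×10^9)^(1/4).
T = 251 K.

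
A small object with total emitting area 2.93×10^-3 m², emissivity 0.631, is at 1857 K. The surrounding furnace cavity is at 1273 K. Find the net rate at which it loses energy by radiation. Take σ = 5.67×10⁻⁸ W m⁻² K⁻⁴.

Q = εσA(T⁴ − T_s⁴). T⁴ − T_s⁴ = (1857)⁴ − (1273)⁴ = 1.19×10^13 − 2.63×10^12 = 9.27×10^12 K⁴.
Q = 0.631 × 5.67×10⁻⁸ × 2.93×10^-3 × 9.27×10^12 = 971 W.

Q ≈ 971 W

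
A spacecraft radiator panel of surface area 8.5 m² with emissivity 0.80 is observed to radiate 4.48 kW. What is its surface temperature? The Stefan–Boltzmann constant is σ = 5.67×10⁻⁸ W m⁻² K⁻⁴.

From P = εσAT⁴, T = (P / εσA)^(1/4) = (4480 / (0.80 × 5.67×10⁻⁸ × 8.50))^(1/4).
T = (1.16×10^10)^(1/4) = 328 K.

T ≈ 328 K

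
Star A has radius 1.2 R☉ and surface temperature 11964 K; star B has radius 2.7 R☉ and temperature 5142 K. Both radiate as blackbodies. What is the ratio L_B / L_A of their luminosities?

L = 4πR²σT⁴ ∝ R²T⁴, so L_B/L_A = (2.7/1.2)² × (5142/11964)⁴ = 5.06 × 0.0341 = 0.173.

L_B/L_A ≈ 0.173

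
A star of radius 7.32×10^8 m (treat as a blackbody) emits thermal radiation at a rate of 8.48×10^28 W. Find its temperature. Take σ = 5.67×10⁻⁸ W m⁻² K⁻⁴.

A = 4πr² = 4π × (7.32×10^8)² = 6.73×10^18 m².
From P = σAT⁴, T = (P / σA)^(1/4) = (8.48×10^28 / (5.67×10⁻⁸ × 6.73×10^18))^(1/4).
T = (2.22×10^17)^(1/4) = 21700 K.

T ≈ 21700 K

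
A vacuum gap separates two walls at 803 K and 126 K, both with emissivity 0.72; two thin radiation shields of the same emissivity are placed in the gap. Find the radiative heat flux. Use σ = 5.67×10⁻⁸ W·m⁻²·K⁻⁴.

q ≈ 4420 W/m²

Each of the 3 gaps contributes resistance (2/ε − 1) = 2/0.72 − 1 = 1.778; total = 5.333.
q = σ(T₁⁴ − T₂⁴) / 5.333 = 5.67×10⁻⁸ × 4.16×10^11 / 5.333 = 4420 W/m².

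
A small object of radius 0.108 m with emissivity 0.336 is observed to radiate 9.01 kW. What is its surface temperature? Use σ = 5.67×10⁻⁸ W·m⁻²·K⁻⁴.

A = 4πr² = 4π × (0.108)² = 0.147 m².
From P = εσAT⁴, T = (P / εσA)^(1/4) = (9010 / (0.336 × 5.67×10⁻⁸ × 0.147))^(1/4).
T = (3.23×10^12)^(1/4) = 1340 K.

T ≈ 1340 K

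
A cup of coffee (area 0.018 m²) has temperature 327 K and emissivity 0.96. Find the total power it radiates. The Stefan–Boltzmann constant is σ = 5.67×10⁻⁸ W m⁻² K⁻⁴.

P ≈ 11.2 W

P = εσAT⁴ = 0.96 × 5.67×10⁻⁸ × 0.0180 × (327)⁴ = 0.96 × 5.67×10⁻⁸ × 0.0180 × 1.14×10^10.
P = 11.2 W.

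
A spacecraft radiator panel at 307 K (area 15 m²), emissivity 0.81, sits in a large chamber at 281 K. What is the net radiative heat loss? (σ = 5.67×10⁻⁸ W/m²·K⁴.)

Q ≈ 1820 W

Q = εσA(T⁴ − T_s⁴). T⁴ − T_s⁴ = (307)⁴ − (281)⁴ = 8.88×10^9 − 6.23×10^9 = 2.65×10^9 K⁴.
Q = 0.81 × 5.67×10⁻⁸ × 15.0 × 2.65×10^9 = 1820 W.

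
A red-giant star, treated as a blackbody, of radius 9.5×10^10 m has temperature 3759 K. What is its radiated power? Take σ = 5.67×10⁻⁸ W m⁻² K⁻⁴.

P ≈ 1.28×10^30 W

A = 4πr² = 4π × (9.5×10^10)² = 1.13×10^23 m².
P = σAT⁴ = 5.67×10⁻⁸ × 1.13×10^23 × (3759)⁴ = 5.67×10⁻⁸ × 1.13×10^23 × 2.00×10^14.
P = 1.28×10^30 W.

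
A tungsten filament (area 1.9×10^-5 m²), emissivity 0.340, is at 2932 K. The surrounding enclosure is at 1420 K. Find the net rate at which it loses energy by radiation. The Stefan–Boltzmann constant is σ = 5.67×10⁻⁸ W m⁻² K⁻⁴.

Q = εσA(T⁴ − T_s⁴). T⁴ − T_s⁴ = (2932)⁴ − (1420)⁴ = 7.39×10^13 − 4.07×10^12 = 6.98×10^13 K⁴.
Q = 0.340 × 5.67×10⁻⁸ × 1.90×10^-5 × 6.98×10^13 = 25.6 W.

Q ≈ 25.6 W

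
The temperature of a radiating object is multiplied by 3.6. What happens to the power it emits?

P ∝ T⁴, so the power scales as (3.6)⁴ = 168.

factor ≈ 168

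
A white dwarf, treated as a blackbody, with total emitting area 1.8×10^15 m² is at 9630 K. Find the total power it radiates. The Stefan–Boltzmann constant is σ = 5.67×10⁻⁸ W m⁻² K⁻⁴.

P = σAT⁴ = 5.67×10⁻⁸ × 1.80×10^15 × (9630)⁴ = 5.67×10⁻⁸ × 1.80×10^15 × 8.60×10^15.
P = 8.78×10^23 W.

P ≈ 8.78×10^23 W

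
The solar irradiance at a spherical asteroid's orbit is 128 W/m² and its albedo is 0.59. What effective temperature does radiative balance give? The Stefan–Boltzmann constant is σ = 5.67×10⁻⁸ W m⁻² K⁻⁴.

T ≈ 123 K

Power absorbed = (1−a)S·πR²; power emitted = 4πR²σT⁴. Equating and cancelling πR²:
T = ((1−a)S / 4σ)^(1/4) = (52.5 / (4 × 5.67×10⁻⁸))^(1/4) = (2.31×10^8)^(1/4).
T = 123 K.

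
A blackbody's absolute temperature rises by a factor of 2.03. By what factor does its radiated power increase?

P ∝ T⁴, so the power scales as (2.03)⁴ = 17.0.

factor ≈ 17.0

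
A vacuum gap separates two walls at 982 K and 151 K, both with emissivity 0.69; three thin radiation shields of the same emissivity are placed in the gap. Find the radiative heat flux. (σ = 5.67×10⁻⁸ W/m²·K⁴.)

Each of the 4 gaps contributes resistance (2/ε − 1) = 2/0.69 − 1 = 1.899; total = 7.594.
q = σ(T₁⁴ − T₂⁴) / 7.594 = 5.67×10⁻⁸ × 9.29×10^11 / 7.594 = 6940 W/m².

q ≈ 6940 W/m²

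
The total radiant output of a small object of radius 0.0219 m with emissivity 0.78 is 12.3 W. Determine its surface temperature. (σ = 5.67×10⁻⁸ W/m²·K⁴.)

T ≈ 463 K

A = 4πr² = 4π × (0.0219)² = 6.03×10^-3 m².
From P = εσAT⁴, T = (P / εσA)^(1/4) = (12.3 / (0.78 × 5.67×10⁻⁸ × 6.03×10^-3))^(1/4).
T = (4.61×10^10)^(1/4) = 463 K.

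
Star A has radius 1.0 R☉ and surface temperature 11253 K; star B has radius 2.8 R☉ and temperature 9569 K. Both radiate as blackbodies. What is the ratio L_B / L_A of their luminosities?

L_B/L_A ≈ 4.10

L = 4πR²σT⁴ ∝ R²T⁴, so L_B/L_A = (2.8/1.0)² × (9569/11253)⁴ = 7.84 × 0.523 = 4.10.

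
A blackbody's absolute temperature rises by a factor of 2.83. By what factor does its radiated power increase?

factor ≈ 64.1

P ∝ T⁴, so the power scales as (2.83)⁴ = 64.1.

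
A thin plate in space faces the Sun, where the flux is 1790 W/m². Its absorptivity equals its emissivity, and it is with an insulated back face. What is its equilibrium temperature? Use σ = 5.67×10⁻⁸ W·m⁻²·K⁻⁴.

T ≈ 422 K

Absorbed flux αS = emitted flux εσT⁴ (one radiating face); with α = ε, T = (S/σ)^(1/4).
T = (1790 / 5.67×10⁻⁸)^(1/4) = (3.16×10^10)^(1/4).
T = 422 K.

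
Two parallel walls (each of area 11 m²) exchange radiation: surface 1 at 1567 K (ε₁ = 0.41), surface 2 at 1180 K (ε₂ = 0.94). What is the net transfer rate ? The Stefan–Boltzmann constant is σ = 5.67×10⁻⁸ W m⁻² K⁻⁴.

Q ≈ 1.02×10^6 W

For two large parallel gray plates, q = σ(T₁⁴ − T₂⁴) / (1/ε₁ + 1/ε₂ − 1).
1/ε₁ + 1/ε₂ − 1 = 1/0.41 + 1/0.94 − 1 = 2.503.
T₁⁴ − T₂⁴ = 6.03×10^12 − 1.94×10^12 = 4.09×10^12 K⁴.
q = 5.67×10⁻⁸ × 4.09×10^12 / 2.503 = 92700 W/m².
Q = q·A = 92700 × 11 = 1.02×10^6 W.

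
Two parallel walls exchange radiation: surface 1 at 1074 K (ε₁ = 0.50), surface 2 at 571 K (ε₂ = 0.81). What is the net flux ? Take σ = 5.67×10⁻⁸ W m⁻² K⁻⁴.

For two large parallel gray plates, q = σ(T₁⁴ − T₂⁴) / (1/ε₁ + 1/ε₂ − 1).
1/ε₁ + 1/ε₂ − 1 = 1/0.50 + 1/0.81 − 1 = 2.235.
T₁⁴ − T₂⁴ = 1.33×10^12 − 1.06×10^11 = 1.22×10^12 K⁴.
q = 5.67×10⁻⁸ × 1.22×10^12 / 2.235 = 31100 W/m².

q ≈ 31100 W/m²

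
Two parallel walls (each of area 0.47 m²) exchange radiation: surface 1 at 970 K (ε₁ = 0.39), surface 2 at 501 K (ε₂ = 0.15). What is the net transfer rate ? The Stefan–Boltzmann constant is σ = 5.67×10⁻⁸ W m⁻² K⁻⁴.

Q ≈ 2660 W

For two large parallel gray plates, q = σ(T₁⁴ − T₂⁴) / (1/ε₁ + 1/ε₂ − 1).
1/ε₁ + 1/ε₂ − 1 = 1/0.39 + 1/0.15 − 1 = 8.231.
T₁⁴ − T₂⁴ = 8.85×10^11 − 6.30×10^10 = 8.22×10^11 K⁴.
q = 5.67×10⁻⁸ × 8.22×10^11 / 8.231 = 5660 W/m².
Q = q·A = 5660 × 0.47 = 2660 W.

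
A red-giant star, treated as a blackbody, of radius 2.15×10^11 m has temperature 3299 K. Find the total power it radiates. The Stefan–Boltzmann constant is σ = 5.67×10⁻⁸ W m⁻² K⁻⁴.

P ≈ 3.90×10^30 W

A = 4πr² = 4π × (2.15×10^11)² = 5.81×10^23 m².
P = σAT⁴ = 5.67×10⁻⁸ × 5.81×10^23 × (3299)⁴ = 5.67×10⁻⁸ × 5.81×10^23 × 1.18×10^14.
P = 3.90×10^30 W.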